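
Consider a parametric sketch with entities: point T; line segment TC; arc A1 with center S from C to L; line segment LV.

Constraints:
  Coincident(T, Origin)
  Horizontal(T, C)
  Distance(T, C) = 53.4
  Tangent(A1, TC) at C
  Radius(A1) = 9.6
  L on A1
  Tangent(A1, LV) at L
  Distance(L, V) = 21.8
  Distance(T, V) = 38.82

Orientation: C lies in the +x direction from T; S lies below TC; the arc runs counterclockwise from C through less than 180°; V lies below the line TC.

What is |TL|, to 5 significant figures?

45.916

Checks: |SL| = 9.600 ✓; ∠(SL, LV) = 90.00° ✓; |LV| = 21.80 ✓; |TV| = 38.82 ✓.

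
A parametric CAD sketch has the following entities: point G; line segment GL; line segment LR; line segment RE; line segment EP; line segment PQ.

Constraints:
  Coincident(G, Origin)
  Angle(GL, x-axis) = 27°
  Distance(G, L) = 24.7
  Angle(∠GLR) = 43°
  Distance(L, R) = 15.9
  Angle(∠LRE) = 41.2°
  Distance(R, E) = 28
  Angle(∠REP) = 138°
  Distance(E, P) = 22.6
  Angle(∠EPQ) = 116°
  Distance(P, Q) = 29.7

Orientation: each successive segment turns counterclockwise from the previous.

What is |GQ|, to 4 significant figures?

63.83

G is at the origin; GL runs at 27.0° with length 24.7, so L = (22.01, 11.21). ∠GLR = 43.0° gives LR at 164.0° from the x-axis; with |LR| = 15.9, R = (6.724, 15.60). ∠LRE = 41.2° gives RE at -57.20° from the x-axis; with |RE| = 28.0, E = (21.89, -7.940). ∠REP = 138.0° gives EP at -15.20° from the x-axis; with |EP| = 22.6, P = (43.70, -13.87). ∠EPQ = 116.0° gives PQ at 48.80° from the x-axis; with |PQ| = 29.7, Q = (63.26, 8.482). Then |GQ| = |Q − G| = 63.83.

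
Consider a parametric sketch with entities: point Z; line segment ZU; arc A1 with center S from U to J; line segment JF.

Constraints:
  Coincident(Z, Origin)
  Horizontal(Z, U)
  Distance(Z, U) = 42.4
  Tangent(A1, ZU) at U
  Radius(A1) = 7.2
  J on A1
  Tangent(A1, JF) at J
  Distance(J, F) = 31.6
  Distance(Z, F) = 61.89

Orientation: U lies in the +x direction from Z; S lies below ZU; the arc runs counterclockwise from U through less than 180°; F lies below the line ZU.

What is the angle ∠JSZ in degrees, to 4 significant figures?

32.33°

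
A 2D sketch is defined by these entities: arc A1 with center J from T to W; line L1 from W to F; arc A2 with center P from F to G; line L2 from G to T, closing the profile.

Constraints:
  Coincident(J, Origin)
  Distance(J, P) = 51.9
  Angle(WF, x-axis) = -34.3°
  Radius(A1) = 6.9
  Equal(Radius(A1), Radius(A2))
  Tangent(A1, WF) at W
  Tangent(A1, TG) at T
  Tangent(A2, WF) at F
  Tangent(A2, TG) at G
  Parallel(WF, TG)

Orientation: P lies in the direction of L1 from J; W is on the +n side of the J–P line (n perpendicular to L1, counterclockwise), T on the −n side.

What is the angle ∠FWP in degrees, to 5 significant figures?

7.5729°

The slot axis is L1's direction at -34.3°, so u = (cos -34.3°, sin -34.3°) = (0.82610, -0.56353) and n = (−sin -34.3°, cos -34.3°) = (0.56353, 0.82610). J is at the origin and P lies 51.9 along u from J, so P = 51.9·u = (42.875, -29.247). Tangency of A1 to both parallel lines with radius 6.9 puts W and T at J ± 6.9·n: W = (3.8883, 5.7001), T = (-3.8883, -5.7001). Equal radii place F and G the same way about P: F = P + 6.9·n = (46.763, -23.547), G = P − 6.9·n = (38.986, -34.947). Then cos ∠FWP = WF·WP / (|WF||WP|), giving 7.5729°.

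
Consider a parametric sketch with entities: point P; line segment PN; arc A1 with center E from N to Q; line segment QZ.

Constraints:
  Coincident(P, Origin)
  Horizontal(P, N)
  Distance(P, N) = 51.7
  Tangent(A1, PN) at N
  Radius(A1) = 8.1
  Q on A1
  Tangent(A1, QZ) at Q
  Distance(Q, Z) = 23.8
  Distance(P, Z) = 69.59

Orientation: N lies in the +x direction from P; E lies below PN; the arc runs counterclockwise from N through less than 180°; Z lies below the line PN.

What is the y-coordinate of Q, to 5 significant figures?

-13.718

P is at the origin; P and N share the same y with |PN| = 51.7 and N on the +x side, so N = (51.700, 0.0000). Since A1 is tangent to PN there, EN ⟂ PN, so E = N + (0, -8.1) = (51.700, -8.1000). Since EQ ⟂ QZ (tangency), |EZ| = √(8.1² + 23.8²) = 25.141 regardless of where Q sits on A1. So Z lies on both circle(P, 69.59) and circle(E, 25.141); the below-PN intersection is Z = (62.372, -30.863). Q is the foot of the tangent from Z: Q = (45.865, -13.718).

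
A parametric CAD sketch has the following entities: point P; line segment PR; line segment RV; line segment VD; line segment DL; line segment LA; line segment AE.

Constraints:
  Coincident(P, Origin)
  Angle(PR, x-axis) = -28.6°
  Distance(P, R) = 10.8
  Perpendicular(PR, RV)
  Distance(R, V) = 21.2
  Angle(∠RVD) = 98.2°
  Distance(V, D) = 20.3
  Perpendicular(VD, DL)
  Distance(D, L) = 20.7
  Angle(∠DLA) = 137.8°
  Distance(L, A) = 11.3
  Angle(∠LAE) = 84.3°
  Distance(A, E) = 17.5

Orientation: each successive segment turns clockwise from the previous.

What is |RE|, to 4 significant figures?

6.323

P is at the origin; PR runs at -28.6° with length 10.8, so R = (9.482, -5.170). PR is perpendicular to RV, so RV runs at -118.6°; with |RV| = 21.2, V = (-0.6661, -23.78). ∠RVD = 98.2° gives VD at 159.6° from the x-axis; with |VD| = 20.3, D = (-19.69, -16.71). VD is perpendicular to DL, so DL runs at 69.60°; with |DL| = 20.7, L = (-12.48, 2.695). ∠DLA = 137.8° gives LA at 27.40° from the x-axis; with |LA| = 11.3, A = (-2.445, 7.895). ∠LAE = 84.3° gives AE at -68.30° from the x-axis; with |AE| = 17.5, E = (4.025, -8.365). Then |RE| = |E − R| = 6.323.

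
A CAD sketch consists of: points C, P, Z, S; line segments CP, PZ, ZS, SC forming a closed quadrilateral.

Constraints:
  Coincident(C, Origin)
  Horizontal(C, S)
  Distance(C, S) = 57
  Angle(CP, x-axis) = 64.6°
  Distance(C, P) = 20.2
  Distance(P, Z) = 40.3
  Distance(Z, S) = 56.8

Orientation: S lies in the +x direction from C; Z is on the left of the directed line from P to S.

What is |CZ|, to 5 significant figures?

60.290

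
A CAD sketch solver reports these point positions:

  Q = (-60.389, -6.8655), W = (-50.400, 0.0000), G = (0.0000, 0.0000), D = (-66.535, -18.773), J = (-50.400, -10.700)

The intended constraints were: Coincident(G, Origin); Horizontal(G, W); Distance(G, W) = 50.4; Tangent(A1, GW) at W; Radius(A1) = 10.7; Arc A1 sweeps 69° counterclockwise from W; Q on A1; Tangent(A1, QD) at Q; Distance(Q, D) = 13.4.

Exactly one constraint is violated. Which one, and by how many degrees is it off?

Tangent(A1, QD) at Q — off by 6.30°.

G = (0.00, 0.00) ✓; G.y = 0.00, W.y = 0.00 ✓; |GW| = 50.40 ✓; ∠(JW, WG) = 90.00° ✓; |JW| = 10.70 ✓; bearing(J→Q) − bearing(J→W) = 69.00° ✓; |JQ| = 10.70 ✓; ∠(JQ, QD) = 96.30° ✗; |QD| = 13.40 ✓.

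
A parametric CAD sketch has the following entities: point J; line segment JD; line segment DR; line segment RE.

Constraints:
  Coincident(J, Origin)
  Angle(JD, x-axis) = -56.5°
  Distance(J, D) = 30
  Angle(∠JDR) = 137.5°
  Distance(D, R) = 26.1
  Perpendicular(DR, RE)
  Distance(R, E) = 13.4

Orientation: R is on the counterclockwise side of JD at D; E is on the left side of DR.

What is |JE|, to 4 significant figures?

48.70

∠JDR = 137.5°, so DR runs at -56.5° + (180° − 137.5°) = -14.00° from the x-axis; with |DR| = 26.1, R = D + 26.1·(cos -14.00°, sin -14.00°) = (41.88, -31.33). DR ⟂ RE; with |RE| = 13.4 on the left of DR, E = R + 13.4·(0.2419, 0.9703) = (45.12, -18.33). Then |JE| = |E − J| = 48.70.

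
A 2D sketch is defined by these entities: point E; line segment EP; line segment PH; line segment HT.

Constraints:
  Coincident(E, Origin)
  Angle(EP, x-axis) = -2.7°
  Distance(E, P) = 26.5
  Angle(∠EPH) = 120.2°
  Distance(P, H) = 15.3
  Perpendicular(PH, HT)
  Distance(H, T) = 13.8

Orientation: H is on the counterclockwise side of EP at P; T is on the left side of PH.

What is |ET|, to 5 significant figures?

30.042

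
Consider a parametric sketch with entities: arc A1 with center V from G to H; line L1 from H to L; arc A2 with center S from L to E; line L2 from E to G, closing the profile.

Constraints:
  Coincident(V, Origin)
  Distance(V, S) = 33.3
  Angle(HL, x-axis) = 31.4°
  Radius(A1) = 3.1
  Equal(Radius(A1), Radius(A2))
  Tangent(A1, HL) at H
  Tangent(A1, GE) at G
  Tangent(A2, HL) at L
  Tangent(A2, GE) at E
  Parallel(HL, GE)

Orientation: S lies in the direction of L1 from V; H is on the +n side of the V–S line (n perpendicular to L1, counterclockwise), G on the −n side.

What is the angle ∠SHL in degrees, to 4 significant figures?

5.319°

The slot axis is L1's direction at 31.4°, so u = (cos 31.4°, sin 31.4°) = (0.8536, 0.5210) and n = (−sin 31.4°, cos 31.4°) = (-0.5210, 0.8536). V is at the origin and S lies 33.3 along u from V, so S = 33.3·u = (28.42, 17.35). Tangency of A1 to both parallel lines with radius 3.1 puts H and G at V ± 3.1·n: H = (-1.615, 2.646), G = (1.615, -2.646). Equal radii place L and E the same way about S: L = S + 3.1·n = (26.81, 20.00), E = S − 3.1·n = (30.04, 14.70). Then cos ∠SHL = HS·HL / (|HS||HL|), giving 5.319°.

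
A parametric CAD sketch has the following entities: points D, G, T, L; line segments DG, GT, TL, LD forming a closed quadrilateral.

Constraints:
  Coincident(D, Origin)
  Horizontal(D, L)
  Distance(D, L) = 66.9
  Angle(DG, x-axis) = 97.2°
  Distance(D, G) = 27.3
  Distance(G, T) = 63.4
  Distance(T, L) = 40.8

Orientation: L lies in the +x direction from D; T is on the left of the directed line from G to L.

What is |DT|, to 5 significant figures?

70.975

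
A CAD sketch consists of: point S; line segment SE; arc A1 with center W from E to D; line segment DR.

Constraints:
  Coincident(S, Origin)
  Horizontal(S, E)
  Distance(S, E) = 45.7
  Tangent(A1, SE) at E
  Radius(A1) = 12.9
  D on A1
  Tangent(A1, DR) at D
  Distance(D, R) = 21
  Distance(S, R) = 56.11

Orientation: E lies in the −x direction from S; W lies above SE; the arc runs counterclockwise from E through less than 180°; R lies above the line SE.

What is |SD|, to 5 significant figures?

38.257

S is at the origin; S and E share the same y with |SE| = 45.7 and E on the −x side, so E = (-45.700, 0.0000). The tangent condition forces WE to be normal to SE, so W = E + (0, 12.9) = (-45.700, 12.900). Since WD ⟂ DR (tangency), |WR| = √(12.9² + 21.0²) = 24.646 regardless of where D sits on A1. So R lies on both circle(S, 56.11) and circle(W, 24.646); the above-SE intersection is R = (-41.953, 37.259). D is the foot of the tangent from R: D = (-33.810, 17.903).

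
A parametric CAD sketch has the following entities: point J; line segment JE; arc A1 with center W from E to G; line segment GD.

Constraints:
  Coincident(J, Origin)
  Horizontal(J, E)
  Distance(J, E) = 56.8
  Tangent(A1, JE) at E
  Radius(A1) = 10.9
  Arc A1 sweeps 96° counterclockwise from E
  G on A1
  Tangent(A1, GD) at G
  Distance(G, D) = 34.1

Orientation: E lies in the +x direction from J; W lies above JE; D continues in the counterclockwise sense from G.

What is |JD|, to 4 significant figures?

78.85

J is at the origin; JE is horizontal with |JE| = 56.8 and E on the +x side, so E = (56.80, 0.000). Tangency of A1 to JE means the radius WE is perpendicular to JE, so W = E + (0, 10.9) = (56.80, 10.90). On A1, E sits at bearing -90° from W; a 96° counterclockwise sweep puts G at bearing 6°, so G = W + 10.9·(cos 6°, sin 6°) = (67.64, 12.04). Tangency of A1 to GD means the radius WG is perpendicular to GD, so GD runs along (−sin 6°, cos 6°); with |GD| = 34.1, D = (64.08, 45.95). Then |JD| = |D − J| = 78.85.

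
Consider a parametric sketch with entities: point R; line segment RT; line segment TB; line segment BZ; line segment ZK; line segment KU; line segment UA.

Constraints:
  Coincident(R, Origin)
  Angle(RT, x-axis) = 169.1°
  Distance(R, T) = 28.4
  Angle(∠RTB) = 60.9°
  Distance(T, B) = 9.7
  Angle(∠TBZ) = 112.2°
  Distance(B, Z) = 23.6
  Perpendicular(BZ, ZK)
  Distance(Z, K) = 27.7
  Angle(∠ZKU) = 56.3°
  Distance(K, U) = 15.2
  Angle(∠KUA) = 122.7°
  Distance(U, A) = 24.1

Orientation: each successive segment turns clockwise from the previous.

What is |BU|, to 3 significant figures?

22.2

R is at the origin; RT runs at 169.1° with length 28.4, so T = (-27.9, 5.37). ∠RTB = 60.9° gives TB at 50.0° from the x-axis; with |TB| = 9.7, B = (-21.7, 12.8). ∠TBZ = 112.2° gives BZ at -17.8° from the x-axis; with |BZ| = 23.6, Z = (0.818, 5.59). BZ ⟂ ZK, so ZK runs at -108°; with |ZK| = 27.7, K = (-7.65, -20.8). ∠ZKU = 56.3° gives KU at 128° from the x-axis; with |KU| = 15.2, U = (-17.1, -8.89). Then |BU| = |U − B| = 22.2.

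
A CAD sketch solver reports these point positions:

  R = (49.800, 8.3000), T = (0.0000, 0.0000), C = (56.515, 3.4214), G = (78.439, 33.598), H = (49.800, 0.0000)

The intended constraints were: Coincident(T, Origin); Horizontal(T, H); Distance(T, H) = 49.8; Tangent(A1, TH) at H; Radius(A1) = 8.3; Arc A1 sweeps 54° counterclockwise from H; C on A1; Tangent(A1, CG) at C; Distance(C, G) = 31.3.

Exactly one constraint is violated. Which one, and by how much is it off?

Distance(C, G) = 31.3 — off by 6.00.

T = (0.00, 0.00) ✓; T.y = 0.00, H.y = 0.00 ✓; |TH| = 49.80 ✓; ∠(RH, HT) = 90.00° ✓; |RH| = 8.300 ✓; bearing(R→C) − bearing(R→H) = 54.00° ✓; |RC| = 8.300 ✓; ∠(RC, CG) = 90.00° ✓; |CG| = 37.30 ✗.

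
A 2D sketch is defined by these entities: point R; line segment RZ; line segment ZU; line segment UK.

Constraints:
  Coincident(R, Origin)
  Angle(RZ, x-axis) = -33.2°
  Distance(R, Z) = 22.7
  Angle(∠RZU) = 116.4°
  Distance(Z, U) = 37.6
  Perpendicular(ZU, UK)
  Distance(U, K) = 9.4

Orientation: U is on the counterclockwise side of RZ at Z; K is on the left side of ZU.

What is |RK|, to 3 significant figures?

48.9

∠RZU = 116.4°, so ZU runs at -33.2° + (180° − 116.4°) = 30.4° from the x-axis; with |ZU| = 37.6, U = Z + 37.6·(cos 30.4°, sin 30.4°) = (51.4, 6.60). ZU is perpendicular to UK; with |UK| = 9.4 on the left of ZU, K = U + 9.4·(-0.506, 0.863) = (46.7, 14.7). Then |RK| = |K − R| = 48.9.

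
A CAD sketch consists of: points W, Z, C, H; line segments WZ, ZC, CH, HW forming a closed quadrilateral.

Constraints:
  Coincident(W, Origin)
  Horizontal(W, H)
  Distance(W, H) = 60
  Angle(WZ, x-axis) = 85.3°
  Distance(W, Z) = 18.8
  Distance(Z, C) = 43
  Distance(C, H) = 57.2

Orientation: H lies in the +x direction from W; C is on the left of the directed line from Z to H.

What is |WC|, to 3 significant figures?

58.7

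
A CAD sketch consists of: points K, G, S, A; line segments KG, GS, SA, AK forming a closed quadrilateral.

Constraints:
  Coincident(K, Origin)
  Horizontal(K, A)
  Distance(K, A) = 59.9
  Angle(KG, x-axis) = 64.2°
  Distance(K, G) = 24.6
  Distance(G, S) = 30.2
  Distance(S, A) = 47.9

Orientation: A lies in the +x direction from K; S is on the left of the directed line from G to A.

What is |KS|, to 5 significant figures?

53.367

K is at the origin; KA is horizontal with |KA| = 59.9 and A in +x, so A = (59.9, 0). KG runs at 64.2° with |KG| = 24.6, so G = (10.707, 22.148). S is determined by |GS| = 30.2 and |SA| = 47.9 together: it lies at the intersection of circle(G, 30.2) and circle(A, 47.9). With |GA| = 53.949, the foot of the radical line on GA is 14.163 from G and the perpendicular offset is √(30.2² − 14.163²) = 26.673. Taking the left-of-GA solution: S = (34.571, 40.655).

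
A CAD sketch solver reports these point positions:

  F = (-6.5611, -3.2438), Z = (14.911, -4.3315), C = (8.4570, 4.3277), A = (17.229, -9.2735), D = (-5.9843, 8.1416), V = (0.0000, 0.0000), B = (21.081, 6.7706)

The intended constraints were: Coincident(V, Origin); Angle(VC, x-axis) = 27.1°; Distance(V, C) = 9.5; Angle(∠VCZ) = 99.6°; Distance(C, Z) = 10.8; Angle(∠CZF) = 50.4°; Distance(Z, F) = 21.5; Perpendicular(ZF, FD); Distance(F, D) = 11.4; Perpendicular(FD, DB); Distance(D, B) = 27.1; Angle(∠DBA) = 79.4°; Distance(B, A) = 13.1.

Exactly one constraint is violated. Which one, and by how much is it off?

Distance(B, A) = 13.1 — off by 3.40.

V = (0.00, 0.00) ✓; VC at 27.10° ✓; |VC| = 9.500 ✓; ∠VCZ = 99.60° ✓; |CZ| = 10.80 ✓; ∠CZF = 50.40° ✓; |ZF| = 21.50 ✓; ∠(ZF, FD) = 90.00° ✓; |FD| = 11.40 ✓; ∠(FD, DB) = 90.00° ✓; |DB| = 27.10 ✓; ∠DBA = 79.40° ✓; |BA| = 16.50 ✗.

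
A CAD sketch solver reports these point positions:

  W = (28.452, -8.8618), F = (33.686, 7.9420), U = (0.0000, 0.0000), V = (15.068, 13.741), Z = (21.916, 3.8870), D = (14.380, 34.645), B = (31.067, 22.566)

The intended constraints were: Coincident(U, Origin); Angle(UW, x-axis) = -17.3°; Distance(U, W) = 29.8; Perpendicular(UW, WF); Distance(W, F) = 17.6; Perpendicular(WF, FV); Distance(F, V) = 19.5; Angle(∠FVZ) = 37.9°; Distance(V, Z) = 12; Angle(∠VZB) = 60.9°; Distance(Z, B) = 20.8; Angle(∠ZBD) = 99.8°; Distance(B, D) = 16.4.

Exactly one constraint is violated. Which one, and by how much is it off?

Distance(B, D) = 16.4 — off by 4.20.

U = (0.00, 0.00) ✓; UW at -17.30° ✓; |UW| = 29.80 ✓; ∠(UW, WF) = 90.00° ✓; |WF| = 17.60 ✓; ∠(WF, FV) = 90.00° ✓; |FV| = 19.50 ✓; ∠FVZ = 37.90° ✓; |VZ| = 12.00 ✓; ∠VZB = 60.90° ✓; |ZB| = 20.80 ✓; ∠ZBD = 99.80° ✓; |BD| = 20.60 ✗.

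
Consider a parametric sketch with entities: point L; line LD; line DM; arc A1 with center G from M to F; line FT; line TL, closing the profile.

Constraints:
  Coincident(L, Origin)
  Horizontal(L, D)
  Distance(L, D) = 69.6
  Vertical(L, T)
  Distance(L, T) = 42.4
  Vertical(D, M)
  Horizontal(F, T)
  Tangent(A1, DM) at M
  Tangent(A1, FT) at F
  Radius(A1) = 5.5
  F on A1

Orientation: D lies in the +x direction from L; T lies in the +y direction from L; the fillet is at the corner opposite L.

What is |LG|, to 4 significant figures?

73.96

L and T share the same x with |LT| = 42.4 and T on the +y side, so T = (0.000, 42.40). The virtual corner opposite L is at (69.60, 42.40). Since A1 is tangent to DM there, GM ⟂ DM and since A1 is tangent to FT there, GF ⟂ FT, with radius 5.5, so the center G sits 5.5 in from both sides at G = (64.10, 36.90). Then |LG| = |G − L| = 73.96.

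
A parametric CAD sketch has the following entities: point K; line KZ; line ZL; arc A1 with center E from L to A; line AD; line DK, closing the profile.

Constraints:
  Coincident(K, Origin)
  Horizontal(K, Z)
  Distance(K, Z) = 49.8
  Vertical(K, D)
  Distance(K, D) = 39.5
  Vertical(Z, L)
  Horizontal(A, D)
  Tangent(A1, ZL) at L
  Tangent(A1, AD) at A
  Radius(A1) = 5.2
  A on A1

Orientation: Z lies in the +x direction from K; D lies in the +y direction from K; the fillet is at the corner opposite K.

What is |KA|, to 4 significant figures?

59.58

The virtual corner opposite K is at (49.80, 39.50). A1 meets ZL tangentially, so EL is at right angles to ZL and the tangent condition forces EA to be normal to AD, with radius 5.2, so the center E sits 5.2 in from both sides at E = (44.60, 34.30). That places the tangent points at L = (49.80, 34.30) on ZL and A = (44.60, 39.50) on AD. Then |KA| = |A − K| = 59.58.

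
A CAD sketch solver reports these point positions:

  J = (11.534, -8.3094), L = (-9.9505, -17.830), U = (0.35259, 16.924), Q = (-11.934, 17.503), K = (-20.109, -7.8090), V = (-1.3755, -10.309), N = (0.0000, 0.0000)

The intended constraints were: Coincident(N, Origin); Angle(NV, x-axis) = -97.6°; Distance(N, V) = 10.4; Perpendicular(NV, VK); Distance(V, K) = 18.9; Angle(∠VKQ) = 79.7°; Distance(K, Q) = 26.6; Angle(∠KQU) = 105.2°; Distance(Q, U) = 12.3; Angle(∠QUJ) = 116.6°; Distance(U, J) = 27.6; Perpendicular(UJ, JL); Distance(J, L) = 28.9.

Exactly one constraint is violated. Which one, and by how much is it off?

Distance(J, L) = 28.9 — off by 5.40.

N = (0.00, 0.00) ✓; NV at -97.60° ✓; |NV| = 10.40 ✓; ∠(NV, VK) = 90.00° ✓; |VK| = 18.90 ✓; ∠VKQ = 79.70° ✓; |KQ| = 26.60 ✓; ∠KQU = 105.2° ✓; |QU| = 12.30 ✓; ∠QUJ = 116.6° ✓; |UJ| = 27.60 ✓; ∠(UJ, JL) = 90.00° ✓; |JL| = 23.50 ✗.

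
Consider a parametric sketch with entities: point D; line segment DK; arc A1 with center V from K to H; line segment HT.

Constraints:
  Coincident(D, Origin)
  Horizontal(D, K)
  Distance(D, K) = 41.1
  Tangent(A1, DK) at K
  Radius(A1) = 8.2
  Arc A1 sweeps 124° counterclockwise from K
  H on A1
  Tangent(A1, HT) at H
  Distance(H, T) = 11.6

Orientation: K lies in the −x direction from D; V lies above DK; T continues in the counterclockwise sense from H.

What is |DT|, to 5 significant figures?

46.536

On A1, K sits at bearing -90° from V; a 124° counterclockwise sweep puts H at bearing 34°, so H = V + 8.2·(cos 34°, sin 34°) = (-34.302, 12.785). A1 meets HT tangentially, so VH is at right angles to HT, so HT runs along (−sin 34°, cos 34°); with |HT| = 11.6, T = (-40.789, 22.402). Then |DT| = |T − D| = 46.536.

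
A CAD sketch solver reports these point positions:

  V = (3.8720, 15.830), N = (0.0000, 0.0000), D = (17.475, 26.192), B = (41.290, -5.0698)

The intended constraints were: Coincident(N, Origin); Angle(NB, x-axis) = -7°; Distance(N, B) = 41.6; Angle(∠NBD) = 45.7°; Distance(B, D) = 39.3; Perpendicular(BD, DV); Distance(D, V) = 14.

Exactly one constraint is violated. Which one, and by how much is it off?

Distance(D, V) = 14 — off by 3.10.

N = (0.00, 0.00) ✓; NB at -7.000° ✓; |NB| = 41.60 ✓; ∠NBD = 45.70° ✓; |BD| = 39.30 ✓; ∠(BD, DV) = 90.00° ✓; |DV| = 17.10 ✗.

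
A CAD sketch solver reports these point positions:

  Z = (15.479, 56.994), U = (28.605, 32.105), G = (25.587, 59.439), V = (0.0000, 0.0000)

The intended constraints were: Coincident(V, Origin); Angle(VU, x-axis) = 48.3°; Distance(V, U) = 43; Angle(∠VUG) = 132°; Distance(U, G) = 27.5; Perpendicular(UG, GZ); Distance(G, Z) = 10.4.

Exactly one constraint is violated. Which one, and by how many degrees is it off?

Perpendicular(UG, GZ) — off by 7.30°.

V = (0.00, 0.00) ✓; VU at 48.30° ✓; |VU| = 43.00 ✓; ∠VUG = 132.0° ✓; |UG| = 27.50 ✓; ∠(UG, GZ) = 97.30° ✗; |GZ| = 10.40 ✓.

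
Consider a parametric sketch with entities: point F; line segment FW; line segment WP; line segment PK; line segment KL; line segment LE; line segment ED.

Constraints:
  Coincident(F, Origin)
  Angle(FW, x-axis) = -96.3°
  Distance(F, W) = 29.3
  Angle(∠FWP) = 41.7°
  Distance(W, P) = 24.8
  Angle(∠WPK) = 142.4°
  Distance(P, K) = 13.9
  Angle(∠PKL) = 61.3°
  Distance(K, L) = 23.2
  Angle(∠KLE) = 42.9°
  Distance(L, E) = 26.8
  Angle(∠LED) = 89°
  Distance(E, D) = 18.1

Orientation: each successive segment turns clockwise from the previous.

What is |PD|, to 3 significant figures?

16.9

∠KLE = 42.9° gives LE at -168° from the x-axis; with |LE| = 26.8, E = (-23.4, -12.5). ∠LED = 89.0° gives ED at 101° from the x-axis; with |ED| = 18.1, D = (-26.8, 5.26). Then |PD| = |D − P| = 16.9.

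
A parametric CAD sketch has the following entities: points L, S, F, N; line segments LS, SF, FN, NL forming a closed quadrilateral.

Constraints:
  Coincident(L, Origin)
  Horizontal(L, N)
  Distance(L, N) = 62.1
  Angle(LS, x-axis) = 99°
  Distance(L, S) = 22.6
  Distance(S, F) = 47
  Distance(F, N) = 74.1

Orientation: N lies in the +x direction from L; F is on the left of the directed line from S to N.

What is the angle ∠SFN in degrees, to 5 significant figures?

65.454°

Checks: |SF| = 47.00 ✓; |FN| = 74.10 ✓.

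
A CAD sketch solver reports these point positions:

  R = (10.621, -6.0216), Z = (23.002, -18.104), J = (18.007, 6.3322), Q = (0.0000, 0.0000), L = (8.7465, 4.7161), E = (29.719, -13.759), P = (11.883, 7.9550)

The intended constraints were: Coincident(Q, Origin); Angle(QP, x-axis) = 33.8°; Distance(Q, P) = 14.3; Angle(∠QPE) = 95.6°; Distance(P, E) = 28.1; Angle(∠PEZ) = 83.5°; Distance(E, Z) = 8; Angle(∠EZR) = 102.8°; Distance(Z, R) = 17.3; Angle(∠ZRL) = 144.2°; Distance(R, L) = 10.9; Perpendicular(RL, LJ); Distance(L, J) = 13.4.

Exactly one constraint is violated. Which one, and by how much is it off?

Distance(L, J) = 13.4 — off by 4.00.

Q = (0.00, 0.00) ✓; QP at 33.80° ✓; |QP| = 14.30 ✓; ∠QPE = 95.60° ✓; |PE| = 28.10 ✓; ∠PEZ = 83.50° ✓; |EZ| = 8.000 ✓; ∠EZR = 102.8° ✓; |ZR| = 17.30 ✓; ∠ZRL = 144.2° ✓; |RL| = 10.90 ✓; ∠(RL, LJ) = 90.00° ✓; |LJ| = 9.400 ✗.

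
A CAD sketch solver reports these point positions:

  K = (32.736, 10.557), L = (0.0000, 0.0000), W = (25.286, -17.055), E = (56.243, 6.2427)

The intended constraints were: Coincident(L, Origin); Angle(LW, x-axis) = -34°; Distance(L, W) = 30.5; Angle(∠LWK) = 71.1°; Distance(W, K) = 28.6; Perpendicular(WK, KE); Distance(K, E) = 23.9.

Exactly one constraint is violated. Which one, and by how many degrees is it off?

Perpendicular(WK, KE) — off by 4.70°.

L = (0.00, 0.00) ✓; LW at -34.00° ✓; |LW| = 30.50 ✓; ∠LWK = 71.10° ✓; |WK| = 28.60 ✓; ∠(WK, KE) = 85.30° ✗; |KE| = 23.90 ✓.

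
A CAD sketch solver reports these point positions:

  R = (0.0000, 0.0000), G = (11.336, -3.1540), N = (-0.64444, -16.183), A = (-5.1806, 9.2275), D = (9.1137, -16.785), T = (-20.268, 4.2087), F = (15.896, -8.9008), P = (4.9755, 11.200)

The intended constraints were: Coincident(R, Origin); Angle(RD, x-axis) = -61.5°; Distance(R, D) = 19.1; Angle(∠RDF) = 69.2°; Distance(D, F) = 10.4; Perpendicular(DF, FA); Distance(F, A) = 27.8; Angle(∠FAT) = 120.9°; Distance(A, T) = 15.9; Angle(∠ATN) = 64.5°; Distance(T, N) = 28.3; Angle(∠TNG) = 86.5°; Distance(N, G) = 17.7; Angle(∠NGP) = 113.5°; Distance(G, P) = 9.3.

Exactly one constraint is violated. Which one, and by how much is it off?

Distance(G, P) = 9.3 — off by 6.40.

R = (0.00, 0.00) ✓; RD at -61.50° ✓; |RD| = 19.10 ✓; ∠RDF = 69.20° ✓; |DF| = 10.40 ✓; ∠(DF, FA) = 90.00° ✓; |FA| = 27.80 ✓; ∠FAT = 120.9° ✓; |AT| = 15.90 ✓; ∠ATN = 64.50° ✓; |TN| = 28.30 ✓; ∠TNG = 86.50° ✓; |NG| = 17.70 ✓; ∠NGP = 113.5° ✓; |GP| = 15.70 ✗.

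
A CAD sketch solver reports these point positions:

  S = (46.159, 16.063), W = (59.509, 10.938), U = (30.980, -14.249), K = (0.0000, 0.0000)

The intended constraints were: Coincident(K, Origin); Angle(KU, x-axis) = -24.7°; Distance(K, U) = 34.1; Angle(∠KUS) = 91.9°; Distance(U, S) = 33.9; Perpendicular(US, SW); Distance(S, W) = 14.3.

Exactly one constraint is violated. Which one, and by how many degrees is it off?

Perpendicular(US, SW) — off by 5.60°.

K = (0.00, 0.00) ✓; KU at -24.70° ✓; |KU| = 34.10 ✓; ∠KUS = 91.90° ✓; |US| = 33.90 ✓; ∠(US, SW) = 84.40° ✗; |SW| = 14.30 ✓.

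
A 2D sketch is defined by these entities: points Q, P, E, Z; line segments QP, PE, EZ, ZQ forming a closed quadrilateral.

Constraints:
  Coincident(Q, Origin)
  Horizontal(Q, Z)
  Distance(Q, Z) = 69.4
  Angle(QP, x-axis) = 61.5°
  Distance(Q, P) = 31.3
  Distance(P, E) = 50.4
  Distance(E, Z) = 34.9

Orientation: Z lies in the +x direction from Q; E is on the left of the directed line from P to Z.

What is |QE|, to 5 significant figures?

73.488

Checks: |PE| = 50.40 ✓; |EZ| = 34.90 ✓.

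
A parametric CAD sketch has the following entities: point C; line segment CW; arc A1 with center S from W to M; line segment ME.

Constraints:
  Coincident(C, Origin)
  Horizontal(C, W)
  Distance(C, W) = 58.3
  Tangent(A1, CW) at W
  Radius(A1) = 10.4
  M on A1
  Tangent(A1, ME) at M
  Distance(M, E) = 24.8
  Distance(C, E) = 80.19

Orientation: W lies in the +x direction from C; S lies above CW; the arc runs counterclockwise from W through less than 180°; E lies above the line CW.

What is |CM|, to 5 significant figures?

69.034

Checks: |SM| = 10.40 ✓; ∠(SM, ME) = 90.00° ✓; |ME| = 24.80 ✓; |CE| = 80.19 ✓.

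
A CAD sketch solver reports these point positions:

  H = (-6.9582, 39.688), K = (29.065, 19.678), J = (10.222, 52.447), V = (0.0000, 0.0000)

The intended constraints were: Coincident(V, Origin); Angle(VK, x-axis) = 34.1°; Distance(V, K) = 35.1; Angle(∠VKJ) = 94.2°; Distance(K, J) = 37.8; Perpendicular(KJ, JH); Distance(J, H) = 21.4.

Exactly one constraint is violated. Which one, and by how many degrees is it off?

Perpendicular(KJ, JH) — off by 6.70°.

V = (0.00, 0.00) ✓; VK at 34.10° ✓; |VK| = 35.10 ✓; ∠VKJ = 94.20° ✓; |KJ| = 37.80 ✓; ∠(KJ, JH) = 96.70° ✗; |JH| = 21.40 ✓.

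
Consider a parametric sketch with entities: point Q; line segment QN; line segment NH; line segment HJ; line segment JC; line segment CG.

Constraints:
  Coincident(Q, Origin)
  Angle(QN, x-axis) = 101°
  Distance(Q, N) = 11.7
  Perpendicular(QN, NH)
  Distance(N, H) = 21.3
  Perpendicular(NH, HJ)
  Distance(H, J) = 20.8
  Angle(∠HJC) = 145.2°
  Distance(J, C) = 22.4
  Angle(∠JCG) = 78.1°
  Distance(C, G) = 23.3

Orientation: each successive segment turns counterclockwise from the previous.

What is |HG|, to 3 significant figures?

36.4

Q is at the origin; QN runs at 101.0° with length 11.7, so N = (-2.23, 11.5). The perpendicularity gives NH at right angles to QN, so NH runs at -169°; with |NH| = 21.3, H = (-23.1, 7.42). NH ⟂ HJ, so HJ runs at -79.0°; with |HJ| = 20.8, J = (-19.2, -13.0). ∠HJC = 145.2° gives JC at -44.2° from the x-axis; with |JC| = 22.4, C = (-3.11, -28.6). ∠JCG = 78.1° gives CG at 57.7° from the x-axis; with |CG| = 23.3, G = (9.34, -8.92). Then |HG| = |G − H| = 36.4.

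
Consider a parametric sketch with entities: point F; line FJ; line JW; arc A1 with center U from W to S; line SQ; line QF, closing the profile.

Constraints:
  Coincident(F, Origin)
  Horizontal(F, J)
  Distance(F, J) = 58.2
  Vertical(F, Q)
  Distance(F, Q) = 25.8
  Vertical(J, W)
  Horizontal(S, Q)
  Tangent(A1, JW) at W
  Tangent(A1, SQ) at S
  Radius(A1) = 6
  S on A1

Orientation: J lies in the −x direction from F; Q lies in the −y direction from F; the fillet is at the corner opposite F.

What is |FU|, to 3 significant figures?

55.8

F is at the origin; F and J share the same y with |FJ| = 58.2 and J on the −x side, so J = (-58.2, 0.00). F and Q share the same x with |FQ| = 25.8 and Q on the −y side, so Q = (0.00, -25.8). The virtual corner opposite F is at (-58.2, -25.8). Since A1 is tangent to JW there, UW ⟂ JW and the tangent condition forces US to be normal to SQ, with radius 6.0, so the center U sits 6.0 in from both sides at U = (-52.2, -19.8). Then |FU| = |U − F| = 55.8.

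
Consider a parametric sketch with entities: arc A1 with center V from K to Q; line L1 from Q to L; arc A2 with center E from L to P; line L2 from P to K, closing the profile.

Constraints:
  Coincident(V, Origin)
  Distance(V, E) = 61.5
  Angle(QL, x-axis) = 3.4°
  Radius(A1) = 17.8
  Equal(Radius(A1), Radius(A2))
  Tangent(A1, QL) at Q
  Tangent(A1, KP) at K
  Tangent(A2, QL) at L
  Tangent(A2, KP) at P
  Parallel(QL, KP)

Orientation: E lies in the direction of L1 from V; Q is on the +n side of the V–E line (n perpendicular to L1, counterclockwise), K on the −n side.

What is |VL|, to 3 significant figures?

64.0

The slot axis is L1's direction at 3.4°, so u = (cos 3.4°, sin 3.4°) = (0.998, 0.0593) and n = (−sin 3.4°, cos 3.4°) = (-0.0593, 0.998). V is at the origin and E lies 61.5 along u from V, so E = 61.5·u = (61.4, 3.65). Tangency of A1 to both parallel lines with radius 17.8 puts Q and K at V ± 17.8·n: Q = (-1.06, 17.8), K = (1.06, -17.8). Equal radii place L and P the same way about E: L = E + 17.8·n = (60.3, 21.4), P = E − 17.8·n = (62.4, -14.1). Then |VL| = |L − V| = 64.0.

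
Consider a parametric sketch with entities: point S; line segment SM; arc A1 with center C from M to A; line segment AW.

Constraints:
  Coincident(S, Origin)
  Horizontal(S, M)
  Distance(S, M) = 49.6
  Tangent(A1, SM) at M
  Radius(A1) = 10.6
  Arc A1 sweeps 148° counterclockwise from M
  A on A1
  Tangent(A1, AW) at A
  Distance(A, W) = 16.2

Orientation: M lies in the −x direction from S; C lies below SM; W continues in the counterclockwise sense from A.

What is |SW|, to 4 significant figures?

50.14

On A1, M sits at bearing 90° from C; a 148° counterclockwise sweep puts A at bearing 238°, so A = C + 10.6·(cos 238°, sin 238°) = (-55.22, -19.59). Since A1 is tangent to AW there, CA ⟂ AW, so AW runs along (−sin 238°, cos 238°); with |AW| = 16.2, W = (-41.48, -28.17). Then |SW| = |W − S| = 50.14.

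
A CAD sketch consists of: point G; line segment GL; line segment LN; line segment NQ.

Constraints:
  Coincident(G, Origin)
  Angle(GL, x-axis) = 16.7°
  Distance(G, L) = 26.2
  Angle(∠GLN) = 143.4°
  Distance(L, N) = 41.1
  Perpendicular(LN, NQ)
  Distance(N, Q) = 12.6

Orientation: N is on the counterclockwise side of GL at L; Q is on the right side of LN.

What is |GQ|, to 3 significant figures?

68.2

G is at the origin; GL runs at 16.7° with length 26.2, so L = 26.2·(cos 16.7°, sin 16.7°) = (25.1, 7.53). ∠GLN = 143.4°, so LN runs at 16.7° + (180° − 143.4°) = 53.3° from the x-axis; with |LN| = 41.1, N = L + 41.1·(cos 53.3°, sin 53.3°) = (49.7, 40.5). LN ⟂ NQ; with |NQ| = 12.6 on the right of LN, Q = N + 12.6·(0.802, -0.598) = (59.8, 33.0). Then |GQ| = |Q − G| = 68.2.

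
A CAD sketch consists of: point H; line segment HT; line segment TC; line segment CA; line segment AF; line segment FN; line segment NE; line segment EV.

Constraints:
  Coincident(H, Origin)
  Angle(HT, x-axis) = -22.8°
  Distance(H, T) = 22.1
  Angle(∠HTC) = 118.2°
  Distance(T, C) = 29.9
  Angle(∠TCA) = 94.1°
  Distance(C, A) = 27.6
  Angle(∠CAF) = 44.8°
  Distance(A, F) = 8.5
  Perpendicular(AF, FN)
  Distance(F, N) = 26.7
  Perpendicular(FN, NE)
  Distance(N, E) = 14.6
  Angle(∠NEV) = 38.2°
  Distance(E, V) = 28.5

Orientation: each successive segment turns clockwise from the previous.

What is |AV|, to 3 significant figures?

18.7

H is at the origin; HT runs at -22.8° with length 22.1, so T = (20.4, -8.56). ∠HTC = 118.2° gives TC at -84.6° from the x-axis; with |TC| = 29.9, C = (23.2, -38.3). ∠TCA = 94.1° gives CA at -170° from the x-axis; with |CA| = 27.6, A = (-4.03, -42.9). ∠CAF = 44.8° gives AF at 54.3° from the x-axis; with |AF| = 8.5, F = (0.926, -36.0). The perpendicularity gives FN at right angles to AF, so FN runs at -35.7°; with |FN| = 26.7, N = (22.6, -51.6). FN ⟂ NE, so NE runs at -126°; with |NE| = 14.6, E = (14.1, -63.4). ∠NEV = 38.2° gives EV at 92.5° from the x-axis; with |EV| = 28.5, V = (12.8, -34.9). Then |AV| = |V − A| = 18.7.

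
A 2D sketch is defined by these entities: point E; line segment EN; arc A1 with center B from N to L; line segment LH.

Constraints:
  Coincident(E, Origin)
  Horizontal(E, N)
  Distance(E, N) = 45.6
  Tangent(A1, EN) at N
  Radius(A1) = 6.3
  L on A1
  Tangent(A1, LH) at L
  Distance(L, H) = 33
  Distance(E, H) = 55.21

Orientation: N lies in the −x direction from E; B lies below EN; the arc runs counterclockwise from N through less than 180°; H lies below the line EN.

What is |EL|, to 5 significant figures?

52.156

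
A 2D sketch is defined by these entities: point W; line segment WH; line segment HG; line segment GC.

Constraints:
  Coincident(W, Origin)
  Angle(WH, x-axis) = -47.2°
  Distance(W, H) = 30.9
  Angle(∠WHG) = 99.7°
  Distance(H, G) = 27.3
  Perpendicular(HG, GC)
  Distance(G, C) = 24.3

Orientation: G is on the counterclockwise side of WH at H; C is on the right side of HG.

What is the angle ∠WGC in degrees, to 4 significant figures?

133.1°

W is at the origin; WH runs at -47.2° with length 30.9, so H = 30.9·(cos -47.2°, sin -47.2°) = (20.99, -22.67). ∠WHG = 99.7°, so HG runs at -47.2° + (180° − 99.7°) = 33.10° from the x-axis; with |HG| = 27.3, G = H + 27.3·(cos 33.10°, sin 33.10°) = (43.86, -7.764). HG ⟂ GC; with |GC| = 24.3 on the right of HG, C = G + 24.3·(0.5461, -0.8377) = (57.13, -28.12). Then cos ∠WGC = GW·GC / (|GW||GC|), giving 133.1°.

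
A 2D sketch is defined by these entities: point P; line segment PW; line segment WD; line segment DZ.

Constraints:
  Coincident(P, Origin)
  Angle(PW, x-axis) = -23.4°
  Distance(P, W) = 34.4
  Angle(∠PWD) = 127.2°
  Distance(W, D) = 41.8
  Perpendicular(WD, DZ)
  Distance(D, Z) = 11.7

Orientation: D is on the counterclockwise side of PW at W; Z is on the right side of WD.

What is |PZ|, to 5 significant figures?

73.806

∠PWD = 127.2°, so WD runs at -23.4° + (180° − 127.2°) = 29.400° from the x-axis; with |WD| = 41.8, D = W + 41.8·(cos 29.400°, sin 29.400°) = (67.987, 6.8579). WD is perpendicular to DZ; with |DZ| = 11.7 on the right of WD, Z = D + 11.7·(0.49090, -0.87121) = (73.731, -3.3353). Then |PZ| = |Z − P| = 73.806.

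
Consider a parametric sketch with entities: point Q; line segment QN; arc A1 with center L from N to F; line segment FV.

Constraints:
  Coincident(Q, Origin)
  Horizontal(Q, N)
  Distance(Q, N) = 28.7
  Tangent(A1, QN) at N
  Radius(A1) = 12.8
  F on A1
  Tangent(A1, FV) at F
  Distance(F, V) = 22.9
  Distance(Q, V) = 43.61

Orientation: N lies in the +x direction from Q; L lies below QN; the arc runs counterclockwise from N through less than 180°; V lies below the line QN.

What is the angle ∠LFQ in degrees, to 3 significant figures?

123°

Checks: |LF| = 12.80 ✓; ∠(LF, FV) = 90.00° ✓; |FV| = 22.90 ✓; |QV| = 43.61 ✓.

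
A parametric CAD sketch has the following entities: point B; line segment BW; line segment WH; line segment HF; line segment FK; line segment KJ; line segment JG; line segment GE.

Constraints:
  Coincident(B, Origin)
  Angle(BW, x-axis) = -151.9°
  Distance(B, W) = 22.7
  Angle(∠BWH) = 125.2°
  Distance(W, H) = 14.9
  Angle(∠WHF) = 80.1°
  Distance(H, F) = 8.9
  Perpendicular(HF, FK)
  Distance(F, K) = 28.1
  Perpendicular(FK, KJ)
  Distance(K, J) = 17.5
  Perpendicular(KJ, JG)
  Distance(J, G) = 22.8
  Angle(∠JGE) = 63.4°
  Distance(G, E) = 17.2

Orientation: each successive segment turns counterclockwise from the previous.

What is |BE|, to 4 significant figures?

19.88

KJ ⟂ JG, so JG runs at -87.20°; with |JG| = 22.8, G = (-30.71, -20.60). ∠JGE = 63.4° gives GE at 29.40° from the x-axis; with |GE| = 17.2, E = (-15.73, -12.16). Then |BE| = |E − B| = 19.88.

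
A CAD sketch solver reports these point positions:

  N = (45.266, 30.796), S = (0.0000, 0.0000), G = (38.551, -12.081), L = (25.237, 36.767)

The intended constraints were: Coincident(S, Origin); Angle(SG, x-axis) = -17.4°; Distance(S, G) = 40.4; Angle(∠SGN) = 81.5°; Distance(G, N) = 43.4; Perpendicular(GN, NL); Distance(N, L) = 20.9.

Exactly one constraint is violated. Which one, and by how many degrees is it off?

Perpendicular(GN, NL) — off by 7.70°.

S = (0.00, 0.00) ✓; SG at -17.40° ✓; |SG| = 40.40 ✓; ∠SGN = 81.50° ✓; |GN| = 43.40 ✓; ∠(GN, NL) = 82.30° ✗; |NL| = 20.90 ✓.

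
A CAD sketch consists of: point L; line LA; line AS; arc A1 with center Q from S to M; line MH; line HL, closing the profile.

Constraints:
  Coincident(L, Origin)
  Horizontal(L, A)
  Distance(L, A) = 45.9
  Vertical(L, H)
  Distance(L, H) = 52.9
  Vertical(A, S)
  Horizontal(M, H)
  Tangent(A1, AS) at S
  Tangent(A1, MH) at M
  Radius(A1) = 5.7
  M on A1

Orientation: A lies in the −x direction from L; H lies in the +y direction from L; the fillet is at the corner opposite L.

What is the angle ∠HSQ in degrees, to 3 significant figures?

7.08°

L is at the origin; LA is horizontal with |LA| = 45.9 and A on the −x side, so A = (-45.9, 0.00). L and H share the same x with |LH| = 52.9 and H on the +y side, so H = (0.00, 52.9). The virtual corner opposite L is at (-45.9, 52.9). Since A1 is tangent to AS there, QS ⟂ AS and since A1 is tangent to MH there, QM ⟂ MH, with radius 5.7, so the center Q sits 5.7 in from both sides at Q = (-40.2, 47.2). That places the tangent points at S = (-45.9, 47.2) on AS and M = (-40.2, 52.9) on MH. Then cos ∠HSQ = SH·SQ / (|SH||SQ|), giving 7.08°.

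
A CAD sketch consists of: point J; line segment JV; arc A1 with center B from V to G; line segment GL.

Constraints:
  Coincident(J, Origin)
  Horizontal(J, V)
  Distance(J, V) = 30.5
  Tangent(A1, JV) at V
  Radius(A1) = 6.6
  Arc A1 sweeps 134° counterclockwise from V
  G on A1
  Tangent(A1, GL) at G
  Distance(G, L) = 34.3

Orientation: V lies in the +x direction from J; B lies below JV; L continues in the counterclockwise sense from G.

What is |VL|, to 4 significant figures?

40.62

On A1, V sits at bearing 90° from B; a 134° counterclockwise sweep puts G at bearing 224°, so G = B + 6.6·(cos 224°, sin 224°) = (25.75, -11.18). A1 meets GL tangentially, so BG is at right angles to GL, so GL runs along (−sin 224°, cos 224°); with |GL| = 34.3, L = (49.58, -35.86). Then |VL| = |L − V| = 40.62.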